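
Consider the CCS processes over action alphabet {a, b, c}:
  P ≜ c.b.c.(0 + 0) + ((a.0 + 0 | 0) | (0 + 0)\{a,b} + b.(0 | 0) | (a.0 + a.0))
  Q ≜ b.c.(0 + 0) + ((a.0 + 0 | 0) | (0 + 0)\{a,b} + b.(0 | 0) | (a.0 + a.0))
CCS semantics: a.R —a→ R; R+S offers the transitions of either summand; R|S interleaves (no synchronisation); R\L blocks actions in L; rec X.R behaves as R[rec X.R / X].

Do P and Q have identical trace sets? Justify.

Reachable graph of P (8 states):
  m0 = c.b.c.(0 + 0) + ((a.0 + 0 | 0) | (0 + 0)\{a,b} + b.(0 | 0) | (a.0 + a.0)) :: --a--▸ m1, --a--▸ m2, --b--▸ m3, --c--▸ m4
  m1 = 0 | (0 + 0)\{a,b} :: ∅
  m2 = b.(0 | 0) | 0 :: --b--▸ m5
  m3 = 0 | 0 | (a.0 + a.0) :: --a--▸ m5
  m4 = b.c.(0 + 0) :: --b--▸ m6
  m5 = 0 | 0 | 0 :: ∅
  m6 = c.(0 + 0) :: --c--▸ m7
  m7 = 0 + 0 :: ∅
Reachable graph of Q (7 states):
  n0 = b.c.(0 + 0) + ((a.0 + 0 | 0) | (0 + 0)\{a,b} + b.(0 | 0) | (a.0 + a.0)) :: --a--▸ n1, --a--▸ n2, --b--▸ n3, --b--▸ n4
  n1 = 0 | (0 + 0)\{a,b} :: ∅
  n2 = b.(0 | 0) | 0 :: --b--▸ n5
  n3 = 0 | 0 | (a.0 + a.0) :: --a--▸ n5
  n4 = c.(0 + 0) :: --c--▸ n6
  n5 = 0 | 0 | 0 :: ∅
  n6 = 0 + 0 :: ∅
Run σ = ⟨c⟩ on P: start {m0}
  after c @ step 1: {m4}
  — P admits the full trace.
Run σ = ⟨c⟩ on Q: start {n0}
  after c @ step 1: no successor for Q

traces(P) ≠ traces(Q) — witness ⟨c⟩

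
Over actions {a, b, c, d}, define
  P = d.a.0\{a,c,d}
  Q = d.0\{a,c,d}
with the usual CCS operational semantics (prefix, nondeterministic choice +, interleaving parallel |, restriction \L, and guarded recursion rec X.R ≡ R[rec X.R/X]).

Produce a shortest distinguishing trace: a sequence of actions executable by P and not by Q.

da

Reachable graph of P (3 states):
  s0 = d.a.0\{a,c,d} → -d-> s1
  s1 = a.0\{a,c,d} → -a-> s2
  s2 = 0\{a,c,d} → ∅
Reachable graph of Q (2 states):
  t0 = d.0\{a,c,d} → -d-> t1
  t1 = 0\{a,c,d} → ∅
Executing da from P (initial set {s0}):
  after d @ step 1: {s1}
  after a @ step 2: {s2}
  P completes σ.
Executing da from Q (initial set {t0}):
  after d @ step 1: {t1}
  after a @ step 2: ∅ (Q stuck)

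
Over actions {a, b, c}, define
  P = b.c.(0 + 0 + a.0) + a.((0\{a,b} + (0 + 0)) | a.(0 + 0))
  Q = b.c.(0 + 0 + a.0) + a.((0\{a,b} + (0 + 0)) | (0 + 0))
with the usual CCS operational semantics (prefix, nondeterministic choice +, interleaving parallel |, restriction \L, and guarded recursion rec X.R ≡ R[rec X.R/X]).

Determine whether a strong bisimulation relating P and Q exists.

Reachable graph of P (6 states):
  m0 = b.c.(0 + 0 + a.0) + a.((0\{a,b} + (0 + 0)) | a.(0 + 0)) → --a--▸ m1, --b--▸ m2
  m1 = (0\{a,b} + (0 + 0)) | a.(0 + 0) → --a--▸ m3
  m2 = c.(0 + 0 + a.0) → --c--▸ m4
  m3 = (0\{a,b} + (0 + 0)) | (0 + 0) → stopped
  m4 = 0 + 0 + a.0 → --a--▸ m5
  m5 = 0 → stopped
Reachable graph of Q (5 states):
  n0 = b.c.(0 + 0 + a.0) + a.((0\{a,b} + (0 + 0)) | (0 + 0)) → --a--▸ n1, --b--▸ n2
  n1 = (0\{a,b} + (0 + 0)) | (0 + 0) → stopped
  n2 = c.(0 + 0 + a.0) → --c--▸ n3
  n3 = 0 + 0 + a.0 → --a--▸ n4
  n4 = 0 → stopped
Partition-refinement fixed point:
  B0 = {m0}
  B1 = {m1, m4, n3}
  B2 = {m3, m5, n1, n4}
  B3 = {m2, n2}
  B4 = {n0}
m0 ∈ B0, n0 ∈ B4 → different blocks

NO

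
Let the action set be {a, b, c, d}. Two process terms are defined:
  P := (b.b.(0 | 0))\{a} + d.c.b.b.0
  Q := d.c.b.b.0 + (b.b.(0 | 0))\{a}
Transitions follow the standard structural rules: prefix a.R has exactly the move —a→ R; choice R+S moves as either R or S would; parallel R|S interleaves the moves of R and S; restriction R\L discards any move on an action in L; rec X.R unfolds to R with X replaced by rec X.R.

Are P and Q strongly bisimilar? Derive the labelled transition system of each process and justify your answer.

P ~ Q

P's transition system — 7 states:
  u0 = (b.b.(0 | 0))\{a} + d.c.b.b.0 ⊢ =b=> u1, =d=> u2
  u1 = (b.(0 | 0))\{a} ⊢ =b=> u3
  u2 = c.b.b.0 ⊢ =c=> u4
  u3 = (0 | 0)\{a} ⊢ ∅
  u4 = b.b.0 ⊢ =b=> u5
  u5 = b.0 ⊢ =b=> u6
  u6 = 0 ⊢ ∅
Q's transition system — 7 states:
  v0 = d.c.b.b.0 + (b.b.(0 | 0))\{a} ⊢ =b=> v1, =d=> v2
  v1 = (b.(0 | 0))\{a} ⊢ =b=> v3
  v2 = c.b.b.0 ⊢ =c=> v4
  v3 = (0 | 0)\{a} ⊢ ∅
  v4 = b.b.0 ⊢ =b=> v5
  v5 = b.0 ⊢ =b=> v6
  v6 = 0 ⊢ ∅
Partition-refinement fixed point:
  B0 = {u0, v0}
  B1 = {u1, u5, v1, v5}
  B2 = {u3, u6, v3, v6}
  B3 = {u2, v2}
  B4 = {u4, v4}
u0 ∈ B0, v0 ∈ B0 → same block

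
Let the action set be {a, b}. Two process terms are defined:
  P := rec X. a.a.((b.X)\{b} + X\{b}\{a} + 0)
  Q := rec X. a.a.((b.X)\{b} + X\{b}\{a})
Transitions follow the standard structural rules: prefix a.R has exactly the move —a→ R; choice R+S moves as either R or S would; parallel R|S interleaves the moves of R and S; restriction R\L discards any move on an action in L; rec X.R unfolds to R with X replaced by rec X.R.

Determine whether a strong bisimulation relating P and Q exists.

Reachable graph of P (3 states):
  u0 = rec X. a.a.((b.X)\{b} + X\{b}\{a} + 0) ⊢ -a-> u1
  u1 = a.((b.(rec X. a.a.((b.X)\{b} + X\{b}\{a} + 0)))\{b} + (rec X. a.a.((b.X)\{b} + X\{b}\{a} + 0))\{b}\{a} + 0) ⊢ -a-> u2
  u2 = (b.(rec X. a.a.((b.X)\{b} + X\{b}\{a} + 0)))\{b} + (rec X. a.a.((b.X)\{b} + X\{b}\{a} + 0))\{b}\{a} + 0 ⊢ ·
Reachable graph of Q (3 states):
  v0 = rec X. a.a.((b.X)\{b} + X\{b}\{a}) ⊢ -a-> v1
  v1 = a.((b.(rec X. a.a.((b.X)\{b} + X\{b}\{a})))\{b} + (rec X. a.a.((b.X)\{b} + X\{b}\{a}))\{b}\{a}) ⊢ -a-> v2
  v2 = (b.(rec X. a.a.((b.X)\{b} + X\{b}\{a})))\{b} + (rec X. a.a.((b.X)\{b} + X\{b}\{a}))\{b}\{a} ⊢ ·
Bisimilarity quotient blocks:
  B0 = {u0, v0}
  B1 = {u1, v1}
  B2 = {u2, v2}
u0 ∈ B0, v0 ∈ B0 → same block

YES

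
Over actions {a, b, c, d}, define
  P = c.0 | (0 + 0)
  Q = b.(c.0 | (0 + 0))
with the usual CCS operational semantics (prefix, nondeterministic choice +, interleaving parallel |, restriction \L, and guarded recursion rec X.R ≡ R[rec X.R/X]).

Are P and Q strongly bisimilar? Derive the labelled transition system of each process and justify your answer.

not bisimilar

LTS(P): 2 reachable states
  s0 = c.0 | (0 + 0) has moves -c-> s1
  s1 = 0 | (0 + 0) has moves ·
LTS(Q): 3 reachable states
  t0 = b.(c.0 | (0 + 0)) has moves -b-> t1
  t1 = c.0 | (0 + 0) has moves -c-> t2
  t2 = 0 | (0 + 0) has moves ·
Partition-refinement fixed point:
  B0 = {s0, t1}
  B1 = {s1, t2}
  B2 = {t0}
s0 ∈ B0, t0 ∈ B2 → different blocks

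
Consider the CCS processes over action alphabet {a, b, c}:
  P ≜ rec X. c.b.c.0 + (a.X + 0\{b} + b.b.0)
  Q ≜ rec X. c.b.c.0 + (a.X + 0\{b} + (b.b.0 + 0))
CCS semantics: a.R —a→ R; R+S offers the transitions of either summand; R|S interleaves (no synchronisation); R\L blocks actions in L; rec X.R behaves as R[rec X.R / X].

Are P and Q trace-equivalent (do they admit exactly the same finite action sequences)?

trace-equivalent

LTS(P): 5 reachable states
  s0 = rec X. c.b.c.0 + (a.X + 0\{b} + b.b.0) | -a-> s0, -b-> s1, -c-> s2
  s1 = b.0 | -b-> s3
  s2 = b.c.0 | -b-> s4
  s3 = 0 | ·
  s4 = c.0 | -c-> s3
LTS(Q): 5 reachable states
  t0 = rec X. c.b.c.0 + (a.X + 0\{b} + (b.b.0 + 0)) | -a-> t0, -b-> t1, -c-> t2
  t1 = b.0 | -b-> t3
  t2 = b.c.0 | -b-> t4
  t3 = 0 | ·
  t4 = c.0 | -c-> t3
Partition-refinement fixed point:
  B0 = {s0, t0}
  B1 = {s1, t1}
  B2 = {s3, t3}
  B3 = {s2, t2}
  B4 = {s4, t4}
s0 ∈ B0, t0 ∈ B0 → same block
Bisimilar ⇒ trace-equivalent.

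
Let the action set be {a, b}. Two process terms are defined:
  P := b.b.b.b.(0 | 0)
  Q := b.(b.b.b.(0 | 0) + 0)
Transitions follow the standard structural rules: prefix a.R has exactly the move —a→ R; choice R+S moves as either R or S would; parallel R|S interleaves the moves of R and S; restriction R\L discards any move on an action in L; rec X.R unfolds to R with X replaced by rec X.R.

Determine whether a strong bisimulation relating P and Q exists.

P's transition system — 5 states:
  s0 = b.b.b.b.(0 | 0) :: —b→ s1
  s1 = b.b.b.(0 | 0) :: —b→ s2
  s2 = b.b.(0 | 0) :: —b→ s3
  s3 = b.(0 | 0) :: —b→ s4
  s4 = 0 | 0 :: ·
Q's transition system — 5 states:
  t0 = b.(b.b.b.(0 | 0) + 0) :: —b→ t1
  t1 = b.b.b.(0 | 0) + 0 :: —b→ t2
  t2 = b.b.(0 | 0) :: —b→ t3
  t3 = b.(0 | 0) :: —b→ t4
  t4 = 0 | 0 :: ·
Coarsest stable partition (strong bisimilarity classes):
  B0 = {s0, t0}
  B1 = {s1, t1}
  B2 = {s2, t2}
  B3 = {s3, t3}
  B4 = {s4, t4}
s0 ∈ B0, t0 ∈ B0 → same block

YES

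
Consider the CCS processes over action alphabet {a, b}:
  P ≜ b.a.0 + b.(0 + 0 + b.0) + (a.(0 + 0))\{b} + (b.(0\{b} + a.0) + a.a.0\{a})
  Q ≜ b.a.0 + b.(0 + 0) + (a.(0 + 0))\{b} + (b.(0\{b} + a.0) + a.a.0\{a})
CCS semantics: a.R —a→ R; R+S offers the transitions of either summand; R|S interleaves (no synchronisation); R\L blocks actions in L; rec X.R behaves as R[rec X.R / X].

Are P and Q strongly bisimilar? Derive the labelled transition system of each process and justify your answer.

LTS(P): 8 reachable states
  s0 = b.a.0 + b.(0 + 0 + b.0) + (a.(0 + 0))\{b} + (b.(0\{b} + a.0) + a.a.0\{a}) has moves —a→ s1, —a→ s2, —b→ s3, —b→ s4, —b→ s5
  s1 = (0 + 0)\{b} has moves deadlocked
  s2 = a.0\{a} has moves —a→ s6
  s3 = 0 + 0 + b.0 has moves —b→ s7
  s4 = 0\{b} + a.0 has moves —a→ s7
  s5 = a.0 has moves —a→ s7
  s6 = 0\{a} has moves deadlocked
  s7 = 0 has moves deadlocked
LTS(Q): 8 reachable states
  t0 = b.a.0 + b.(0 + 0) + (a.(0 + 0))\{b} + (b.(0\{b} + a.0) + a.a.0\{a}) has moves —a→ t1, —a→ t2, —b→ t3, —b→ t4, —b→ t5
  t1 = (0 + 0)\{b} has moves deadlocked
  t2 = a.0\{a} has moves —a→ t6
  t3 = 0 + 0 has moves deadlocked
  t4 = 0\{b} + a.0 has moves —a→ t7
  t5 = a.0 has moves —a→ t7
  t6 = 0\{a} has moves deadlocked
  t7 = 0 has moves deadlocked
Coarsest stable partition (strong bisimilarity classes):
  B0 = {s0}
  B1 = {s1, s6, s7, t1, t3, t6, t7}
  B2 = {s3}
  B3 = {s2, s4, s5, t2, t4, t5}
  B4 = {t0}
s0 ∈ B0, t0 ∈ B4 → different blocks

not bisimilar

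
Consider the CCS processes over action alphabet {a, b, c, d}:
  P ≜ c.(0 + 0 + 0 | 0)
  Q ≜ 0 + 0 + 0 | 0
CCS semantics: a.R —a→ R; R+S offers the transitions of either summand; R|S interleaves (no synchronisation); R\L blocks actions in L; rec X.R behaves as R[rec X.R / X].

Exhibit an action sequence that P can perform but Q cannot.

c

Reachable graph of P (2 states):
  p0 = c.(0 + 0 + 0 | 0) → -c-> p1
  p1 = 0 + 0 + 0 | 0 → ·
Reachable graph of Q (1 states):
  q0 = 0 + 0 + 0 | 0 → ·
Run σ = ⟨c⟩ on P: start {p0}
  after c @ step 1: {p1}
  P completes σ.
Run σ = ⟨c⟩ on Q: start {q0}
  after c @ step 1: ∅  — Q cannot continue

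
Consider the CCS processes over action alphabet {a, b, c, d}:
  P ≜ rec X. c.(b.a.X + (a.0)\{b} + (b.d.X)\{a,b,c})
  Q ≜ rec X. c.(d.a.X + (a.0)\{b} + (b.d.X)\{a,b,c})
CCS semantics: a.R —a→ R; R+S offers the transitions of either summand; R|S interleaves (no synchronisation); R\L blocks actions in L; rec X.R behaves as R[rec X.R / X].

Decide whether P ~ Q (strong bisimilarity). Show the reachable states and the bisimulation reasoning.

LTS(P): 4 reachable states
  u0 = rec X. c.(b.a.X + (a.0)\{b} + (b.d.X)\{a,b,c}) → --c--▸ u1
  u1 = b.a.(rec X. c.(b.a.X + (a.0)\{b} + (b.d.X)\{a,b,c})) + (a.0)\{b} + (b.d.(rec X. c.(b.a.X + (a.0)\{b} + (b.d.X)\{a,b,c})))\{a,b,c} → --a--▸ u2, --b--▸ u3
  u2 = 0\{b} → stopped
  u3 = a.(rec X. c.(b.a.X + (a.0)\{b} + (b.d.X)\{a,b,c})) → --a--▸ u0
LTS(Q): 4 reachable states
  v0 = rec X. c.(d.a.X + (a.0)\{b} + (b.d.X)\{a,b,c}) → --c--▸ v1
  v1 = d.a.(rec X. c.(d.a.X + (a.0)\{b} + (b.d.X)\{a,b,c})) + (a.0)\{b} + (b.d.(rec X. c.(d.a.X + (a.0)\{b} + (b.d.X)\{a,b,c})))\{a,b,c} → --a--▸ v2, --d--▸ v3
  v2 = 0\{b} → stopped
  v3 = a.(rec X. c.(d.a.X + (a.0)\{b} + (b.d.X)\{a,b,c})) → --a--▸ v0
Bisimilarity quotient blocks:
  B0 = {u0}
  B1 = {u1}
  B2 = {u2, v2}
  B3 = {u3}
  B4 = {v0}
  B5 = {v1}
  B6 = {v3}
u0 ∈ B0, v0 ∈ B4 → different blocks

NO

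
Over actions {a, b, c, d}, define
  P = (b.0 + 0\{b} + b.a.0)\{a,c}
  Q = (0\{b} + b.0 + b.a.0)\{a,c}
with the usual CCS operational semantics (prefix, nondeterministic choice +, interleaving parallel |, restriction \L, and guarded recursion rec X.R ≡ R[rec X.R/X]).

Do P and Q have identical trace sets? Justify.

trace-equivalent

P's transition system — 3 states:
  s0 = (b.0 + 0\{b} + b.a.0)\{a,c} ⊢ --b--▸ s1, --b--▸ s2
  s1 = (a.0)\{a,c} ⊢ deadlocked
  s2 = 0\{a,c} ⊢ deadlocked
Q's transition system — 3 states:
  t0 = (0\{b} + b.0 + b.a.0)\{a,c} ⊢ --b--▸ t1, --b--▸ t2
  t1 = (a.0)\{a,c} ⊢ deadlocked
  t2 = 0\{a,c} ⊢ deadlocked
Partition-refinement fixed point:
  B0 = {s0, t0}
  B1 = {s1, s2, t1, t2}
s0 ∈ B0, t0 ∈ B0 → same block
Bisimilar ⇒ trace-equivalent.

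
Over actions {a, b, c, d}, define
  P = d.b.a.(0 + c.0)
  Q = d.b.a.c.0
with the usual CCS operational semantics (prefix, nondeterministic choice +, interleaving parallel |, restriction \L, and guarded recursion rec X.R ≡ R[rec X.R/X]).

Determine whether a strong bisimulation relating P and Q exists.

bisimilar

P's transition system — 5 states:
  p0 = d.b.a.(0 + c.0) :: =d=> p1
  p1 = b.a.(0 + c.0) :: =b=> p2
  p2 = a.(0 + c.0) :: =a=> p3
  p3 = 0 + c.0 :: =c=> p4
  p4 = 0 :: ·
Q's transition system — 5 states:
  q0 = d.b.a.c.0 :: =d=> q1
  q1 = b.a.c.0 :: =b=> q2
  q2 = a.c.0 :: =a=> q3
  q3 = c.0 :: =c=> q4
  q4 = 0 :: ·
Partition-refinement fixed point:
  B0 = {p0, q0}
  B1 = {p1, q1}
  B2 = {p2, q2}
  B3 = {p3, q3}
  B4 = {p4, q4}
p0 ∈ B0, q0 ∈ B0 → same block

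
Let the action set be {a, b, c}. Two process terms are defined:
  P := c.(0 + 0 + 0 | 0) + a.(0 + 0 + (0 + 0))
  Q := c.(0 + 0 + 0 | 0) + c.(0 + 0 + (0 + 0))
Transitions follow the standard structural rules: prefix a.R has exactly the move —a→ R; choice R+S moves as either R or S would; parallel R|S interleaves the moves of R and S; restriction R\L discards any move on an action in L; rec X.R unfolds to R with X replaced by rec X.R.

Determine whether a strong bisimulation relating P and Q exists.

not bisimilar

P's transition system — 3 states:
  m0 = c.(0 + 0 + 0 | 0) + a.(0 + 0 + (0 + 0)) :: —a→ m1, —c→ m2
  m1 = 0 + 0 + (0 + 0) :: deadlocked
  m2 = 0 + 0 + 0 | 0 :: deadlocked
Q's transition system — 3 states:
  n0 = c.(0 + 0 + 0 | 0) + c.(0 + 0 + (0 + 0)) :: —c→ n1, —c→ n2
  n1 = 0 + 0 + (0 + 0) :: deadlocked
  n2 = 0 + 0 + 0 | 0 :: deadlocked
Bisimilarity quotient blocks:
  B0 = {m0}
  B1 = {m1, m2, n1, n2}
  B2 = {n0}
m0 ∈ B0, n0 ∈ B2 → different blocks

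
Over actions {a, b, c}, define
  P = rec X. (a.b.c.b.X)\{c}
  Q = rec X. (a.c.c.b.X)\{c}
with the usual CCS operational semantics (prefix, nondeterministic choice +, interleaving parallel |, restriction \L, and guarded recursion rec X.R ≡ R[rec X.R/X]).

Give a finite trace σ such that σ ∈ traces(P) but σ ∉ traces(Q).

LTS(P): 3 reachable states
  p0 = rec X. (a.b.c.b.X)\{c} | -a-> p1
  p1 = (b.c.b.(rec X. (a.b.c.b.X)\{c}))\{c} | -b-> p2
  p2 = (c.b.(rec X. (a.b.c.b.X)\{c}))\{c} | (no moves)
LTS(Q): 2 reachable states
  q0 = rec X. (a.c.c.b.X)\{c} | -a-> q1
  q1 = (c.c.b.(rec X. (a.c.c.b.X)\{c}))\{c} | (no moves)
Executing ab from P (initial set {p0}):
  [1] a ⇒ {p1}
  [2] b ⇒ {p2}
  — P admits the full trace.
Executing ab from Q (initial set {q0}):
  [1] a ⇒ {q1}
  [2] b ⇒ ∅  — Q cannot continue

ab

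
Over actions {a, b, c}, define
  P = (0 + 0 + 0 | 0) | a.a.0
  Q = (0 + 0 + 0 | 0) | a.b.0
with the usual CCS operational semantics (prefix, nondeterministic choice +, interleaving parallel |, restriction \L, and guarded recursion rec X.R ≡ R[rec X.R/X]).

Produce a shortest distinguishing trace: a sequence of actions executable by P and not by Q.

LTS(P): 3 reachable states
  p0 = (0 + 0 + 0 | 0) | a.a.0 → —a→ p1
  p1 = (0 + 0 + 0 | 0) | a.0 → —a→ p2
  p2 = (0 + 0 + 0 | 0) | 0 → stopped
LTS(Q): 3 reachable states
  q0 = (0 + 0 + 0 | 0) | a.b.0 → —a→ q1
  q1 = (0 + 0 + 0 | 0) | b.0 → —b→ q2
  q2 = (0 + 0 + 0 | 0) | 0 → stopped
Run σ = ⟨aa⟩ on P: start {p0}
  after a @ step 1: {p1}
  after a @ step 2: {p2}
  — P admits the full trace.
Run σ = ⟨aa⟩ on Q: start {q0}
  after a @ step 1: {q1}
  after a @ step 2: ∅  — Q cannot continue

aa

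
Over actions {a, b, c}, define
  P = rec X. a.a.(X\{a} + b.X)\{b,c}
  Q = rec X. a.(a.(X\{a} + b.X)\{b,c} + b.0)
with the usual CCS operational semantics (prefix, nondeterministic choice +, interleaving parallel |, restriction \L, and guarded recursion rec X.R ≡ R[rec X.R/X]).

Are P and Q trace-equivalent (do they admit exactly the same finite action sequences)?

traces(P) ≠ traces(Q) — witness ⟨ab⟩

LTS(P): 3 reachable states
  p0 = rec X. a.a.(X\{a} + b.X)\{b,c} → =a=> p1
  p1 = a.((rec X. a.a.(X\{a} + b.X)\{b,c})\{a} + b.(rec X. a.a.(X\{a} + b.X)\{b,c}))\{b,c} → =a=> p2
  p2 = ((rec X. a.a.(X\{a} + b.X)\{b,c})\{a} + b.(rec X. a.a.(X\{a} + b.X)\{b,c}))\{b,c} → stopped
LTS(Q): 4 reachable states
  q0 = rec X. a.(a.(X\{a} + b.X)\{b,c} + b.0) → =a=> q1
  q1 = a.((rec X. a.(a.(X\{a} + b.X)\{b,c} + b.0))\{a} + b.(rec X. a.(a.(X\{a} + b.X)\{b,c} + b.0)))\{b,c} + b.0 → =a=> q2, =b=> q3
  q2 = ((rec X. a.(a.(X\{a} + b.X)\{b,c} + b.0))\{a} + b.(rec X. a.(a.(X\{a} + b.X)\{b,c} + b.0)))\{b,c} → stopped
  q3 = 0 → stopped
Executing ab from Q (initial set {q0}):
  after a @ step 1: {q1}
  after b @ step 2: {q3}
  ✓ Q
Executing ab from P (initial set {p0}):
  after a @ step 1: {p1}
  after b @ step 2: ∅  — P cannot continue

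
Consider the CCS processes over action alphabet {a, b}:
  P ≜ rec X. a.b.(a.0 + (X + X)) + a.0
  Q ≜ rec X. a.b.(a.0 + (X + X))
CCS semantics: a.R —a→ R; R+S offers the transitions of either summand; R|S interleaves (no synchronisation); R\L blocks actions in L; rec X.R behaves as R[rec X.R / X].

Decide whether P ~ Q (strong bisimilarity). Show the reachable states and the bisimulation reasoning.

not bisimilar

P's transition system — 4 states:
  u0 = rec X. a.b.(a.0 + (X + X)) + a.0 → —a→ u1, —a→ u2
  u1 = 0 → deadlocked
  u2 = b.(a.0 + ((rec X. a.b.(a.0 + (X + X)) + a.0) + (rec X. a.b.(a.0 + (X + X)) + a.0))) → —b→ u3
  u3 = a.0 + ((rec X. a.b.(a.0 + (X + X)) + a.0) + (rec X. a.b.(a.0 + (X + X)) + a.0)) → —a→ u1, —a→ u2
Q's transition system — 4 states:
  v0 = rec X. a.b.(a.0 + (X + X)) → —a→ v1
  v1 = b.(a.0 + ((rec X. a.b.(a.0 + (X + X))) + (rec X. a.b.(a.0 + (X + X))))) → —b→ v2
  v2 = a.0 + ((rec X. a.b.(a.0 + (X + X))) + (rec X. a.b.(a.0 + (X + X)))) → —a→ v1, —a→ v3
  v3 = 0 → deadlocked
Coarsest stable partition (strong bisimilarity classes):
  B0 = {u0, u3, v2}
  B1 = {u1, v3}
  B2 = {u2, v1}
  B3 = {v0}
u0 ∈ B0, v0 ∈ B3 → different blocks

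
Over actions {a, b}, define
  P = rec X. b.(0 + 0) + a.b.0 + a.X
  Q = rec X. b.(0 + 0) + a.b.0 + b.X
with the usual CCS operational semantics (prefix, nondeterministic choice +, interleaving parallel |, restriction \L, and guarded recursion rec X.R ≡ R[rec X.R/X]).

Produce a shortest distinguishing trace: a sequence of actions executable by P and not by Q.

aa

LTS(P): 4 reachable states
  u0 = rec X. b.(0 + 0) + a.b.0 + a.X | —a→ u0, —a→ u1, —b→ u2
  u1 = b.0 | —b→ u3
  u2 = 0 + 0 | ∅
  u3 = 0 | ∅
LTS(Q): 4 reachable states
  v0 = rec X. b.(0 + 0) + a.b.0 + b.X | —a→ v1, —b→ v0, —b→ v2
  v1 = b.0 | —b→ v3
  v2 = 0 + 0 | ∅
  v3 = 0 | ∅
Trace ⟨aa⟩ through P, begin at {u0}:
  after a @ step 1: {u0, u1}
  after a @ step 2: {u0, u1}
  P completes σ.
Trace ⟨aa⟩ through Q, begin at {v0}:
  after a @ step 1: {v1}
  after a @ step 2: no successor for Q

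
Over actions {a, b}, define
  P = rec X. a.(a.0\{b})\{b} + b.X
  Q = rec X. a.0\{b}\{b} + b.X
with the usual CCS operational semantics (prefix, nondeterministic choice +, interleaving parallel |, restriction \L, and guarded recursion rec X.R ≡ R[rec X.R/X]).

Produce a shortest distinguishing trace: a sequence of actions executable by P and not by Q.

aa

LTS(P): 3 reachable states
  u0 = rec X. a.(a.0\{b})\{b} + b.X → =a=> u1, =b=> u0
  u1 = (a.0\{b})\{b} → =a=> u2
  u2 = 0\{b}\{b} → (no moves)
LTS(Q): 2 reachable states
  v0 = rec X. a.0\{b}\{b} + b.X → =a=> v1, =b=> v0
  v1 = 0\{b}\{b} → (no moves)
Trace ⟨aa⟩ through P, begin at {u0}:
  [1] a ⇒ {u1}
  [2] a ⇒ {u2}
  — P admits the full trace.
Trace ⟨aa⟩ through Q, begin at {v0}:
  [1] a ⇒ {v1}
  [2] a ⇒ ∅  — Q cannot continue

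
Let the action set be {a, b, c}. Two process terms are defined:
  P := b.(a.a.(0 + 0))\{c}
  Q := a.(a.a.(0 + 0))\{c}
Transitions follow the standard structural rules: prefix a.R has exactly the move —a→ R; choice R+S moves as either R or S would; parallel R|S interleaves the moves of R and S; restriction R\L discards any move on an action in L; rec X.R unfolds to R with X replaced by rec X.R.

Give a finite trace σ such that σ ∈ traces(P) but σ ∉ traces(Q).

b

Reachable graph of P (4 states):
  s0 = b.(a.a.(0 + 0))\{c} ⊢ --b--▸ s1
  s1 = (a.a.(0 + 0))\{c} ⊢ --a--▸ s2
  s2 = (a.(0 + 0))\{c} ⊢ --a--▸ s3
  s3 = (0 + 0)\{c} ⊢ stopped
Reachable graph of Q (4 states):
  t0 = a.(a.a.(0 + 0))\{c} ⊢ --a--▸ t1
  t1 = (a.a.(0 + 0))\{c} ⊢ --a--▸ t2
  t2 = (a.(0 + 0))\{c} ⊢ --a--▸ t3
  t3 = (0 + 0)\{c} ⊢ stopped
Trace ⟨b⟩ through P, begin at {s0}:
  after b @ step 1: {s1}
  — P admits the full trace.
Trace ⟨b⟩ through Q, begin at {t0}:
  after b @ step 1: ∅  — Q cannot continue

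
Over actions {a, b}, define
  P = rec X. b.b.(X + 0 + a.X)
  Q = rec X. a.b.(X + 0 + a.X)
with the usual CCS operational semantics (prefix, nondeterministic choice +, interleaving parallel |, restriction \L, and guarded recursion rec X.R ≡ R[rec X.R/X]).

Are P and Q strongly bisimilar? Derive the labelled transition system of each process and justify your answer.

P ≁ Q

LTS(P): 3 reachable states
  m0 = rec X. b.b.(X + 0 + a.X) :: --b--▸ m1
  m1 = b.((rec X. b.b.(X + 0 + a.X)) + 0 + a.(rec X. b.b.(X + 0 + a.X))) :: --b--▸ m2
  m2 = (rec X. b.b.(X + 0 + a.X)) + 0 + a.(rec X. b.b.(X + 0 + a.X)) :: --a--▸ m0, --b--▸ m1
LTS(Q): 3 reachable states
  n0 = rec X. a.b.(X + 0 + a.X) :: --a--▸ n1
  n1 = b.((rec X. a.b.(X + 0 + a.X)) + 0 + a.(rec X. a.b.(X + 0 + a.X))) :: --b--▸ n2
  n2 = (rec X. a.b.(X + 0 + a.X)) + 0 + a.(rec X. a.b.(X + 0 + a.X)) :: --a--▸ n0, --a--▸ n1
Coarsest stable partition (strong bisimilarity classes):
  B0 = {m0}
  B1 = {m1}
  B2 = {m2}
  B3 = {n0}
  B4 = {n1}
  B5 = {n2}
m0 ∈ B0, n0 ∈ B3 → different blocks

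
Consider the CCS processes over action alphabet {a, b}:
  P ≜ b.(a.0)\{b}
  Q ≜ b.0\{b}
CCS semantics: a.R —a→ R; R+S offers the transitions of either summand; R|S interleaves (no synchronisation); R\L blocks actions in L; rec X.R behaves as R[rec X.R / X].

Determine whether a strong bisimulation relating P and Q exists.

P's transition system — 3 states:
  s0 = b.(a.0)\{b} | -b-> s1
  s1 = (a.0)\{b} | -a-> s2
  s2 = 0\{b} | stopped
Q's transition system — 2 states:
  t0 = b.0\{b} | -b-> t1
  t1 = 0\{b} | stopped
Coarsest stable partition (strong bisimilarity classes):
  B0 = {s0}
  B1 = {s1}
  B2 = {s2, t1}
  B3 = {t0}
s0 ∈ B0, t0 ∈ B3 → different blocks

not bisimilar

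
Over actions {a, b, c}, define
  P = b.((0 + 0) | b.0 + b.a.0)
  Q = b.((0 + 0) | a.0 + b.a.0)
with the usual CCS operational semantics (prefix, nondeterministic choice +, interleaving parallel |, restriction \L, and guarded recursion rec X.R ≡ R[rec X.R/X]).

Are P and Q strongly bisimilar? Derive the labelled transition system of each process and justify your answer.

LTS(P): 5 reachable states
  s0 = b.((0 + 0) | b.0 + b.a.0) has moves —b→ s1
  s1 = (0 + 0) | b.0 + b.a.0 has moves —b→ s2, —b→ s3
  s2 = (0 + 0) | 0 has moves (no moves)
  s3 = a.0 has moves —a→ s4
  s4 = 0 has moves (no moves)
LTS(Q): 5 reachable states
  t0 = b.((0 + 0) | a.0 + b.a.0) has moves —b→ t1
  t1 = (0 + 0) | a.0 + b.a.0 has moves —a→ t2, —b→ t3
  t2 = (0 + 0) | 0 has moves (no moves)
  t3 = a.0 has moves —a→ t4
  t4 = 0 has moves (no moves)
Bisimilarity quotient blocks:
  B0 = {s0}
  B1 = {s1}
  B2 = {s3, t3}
  B3 = {s2, s4, t2, t4}
  B4 = {t0}
  B5 = {t1}
s0 ∈ B0, t0 ∈ B4 → different blocks

P ≁ Q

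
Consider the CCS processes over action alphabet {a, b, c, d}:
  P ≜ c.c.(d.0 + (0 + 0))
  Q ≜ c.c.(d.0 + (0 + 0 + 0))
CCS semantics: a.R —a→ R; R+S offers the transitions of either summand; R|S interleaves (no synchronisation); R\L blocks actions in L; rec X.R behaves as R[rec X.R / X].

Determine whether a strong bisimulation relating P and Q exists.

P's transition system — 4 states:
  s0 = c.c.(d.0 + (0 + 0)) has moves ··c··> s1
  s1 = c.(d.0 + (0 + 0)) has moves ··c··> s2
  s2 = d.0 + (0 + 0) has moves ··d··> s3
  s3 = 0 has moves deadlocked
Q's transition system — 4 states:
  t0 = c.c.(d.0 + (0 + 0 + 0)) has moves ··c··> t1
  t1 = c.(d.0 + (0 + 0 + 0)) has moves ··c··> t2
  t2 = d.0 + (0 + 0 + 0) has moves ··d··> t3
  t3 = 0 has moves deadlocked
Partition-refinement fixed point:
  B0 = {s0, t0}
  B1 = {s1, t1}
  B2 = {s2, t2}
  B3 = {s3, t3}
s0 ∈ B0, t0 ∈ B0 → same block

YES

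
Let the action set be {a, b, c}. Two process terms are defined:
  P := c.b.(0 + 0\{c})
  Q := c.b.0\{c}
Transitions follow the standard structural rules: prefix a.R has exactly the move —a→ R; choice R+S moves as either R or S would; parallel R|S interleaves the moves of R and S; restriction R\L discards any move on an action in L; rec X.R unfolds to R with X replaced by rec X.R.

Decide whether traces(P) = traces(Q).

traces(P) = traces(Q)

LTS(P): 3 reachable states
  p0 = c.b.(0 + 0\{c}) | —c→ p1
  p1 = b.(0 + 0\{c}) | —b→ p2
  p2 = 0 + 0\{c} | (no moves)
LTS(Q): 3 reachable states
  q0 = c.b.0\{c} | —c→ q1
  q1 = b.0\{c} | —b→ q2
  q2 = 0\{c} | (no moves)
Bisimilarity quotient blocks:
  B0 = {p0, q0}
  B1 = {p1, q1}
  B2 = {p2, q2}
p0 ∈ B0, q0 ∈ B0 → same block
Bisimilar ⇒ trace-equivalent.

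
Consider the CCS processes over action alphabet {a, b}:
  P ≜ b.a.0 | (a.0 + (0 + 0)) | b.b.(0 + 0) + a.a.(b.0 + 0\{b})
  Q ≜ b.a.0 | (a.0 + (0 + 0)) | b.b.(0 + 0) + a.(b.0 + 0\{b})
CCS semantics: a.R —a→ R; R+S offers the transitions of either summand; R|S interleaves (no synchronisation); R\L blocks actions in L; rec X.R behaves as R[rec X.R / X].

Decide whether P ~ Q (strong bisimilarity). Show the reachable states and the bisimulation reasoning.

NO

Reachable graph of P (21 states):
  p0 = b.a.0 | (a.0 + (0 + 0)) | b.b.(0 + 0) + a.a.(b.0 + 0\{b}) ⊢ =a=> p1, =a=> p2, =b=> p3, =b=> p4
  p1 = a.(b.0 + 0\{b}) ⊢ =a=> p5
  p2 = b.a.0 | 0 | b.b.(0 + 0) ⊢ =b=> p6, =b=> p7
  p3 = a.0 | (a.0 + (0 + 0)) | b.b.(0 + 0) ⊢ =a=> p6, =a=> p8, =b=> p9
  p4 = b.a.0 | (a.0 + (0 + 0)) | b.(0 + 0) ⊢ =a=> p7, =b=> p10, =b=> p9
  p5 = b.0 + 0\{b} ⊢ =b=> p11
  p6 = a.0 | 0 | b.b.(0 + 0) ⊢ =a=> p12, =b=> p13
  p7 = b.a.0 | 0 | b.(0 + 0) ⊢ =b=> p13, =b=> p14
  p8 = 0 | (a.0 + (0 + 0)) | b.b.(0 + 0) ⊢ =a=> p12, =b=> p15
  p9 = a.0 | (a.0 + (0 + 0)) | b.(0 + 0) ⊢ =a=> p13, =a=> p15, =b=> p16
  p10 = b.a.0 | (a.0 + (0 + 0)) | (0 + 0) ⊢ =a=> p14, =b=> p16
  p11 = 0 ⊢ ∅
  p12 = 0 | 0 | b.b.(0 + 0) ⊢ =b=> p17
  p13 = a.0 | 0 | b.(0 + 0) ⊢ =a=> p17, =b=> p18
  p14 = b.a.0 | 0 | (0 + 0) ⊢ =b=> p18
  p15 = 0 | (a.0 + (0 + 0)) | b.(0 + 0) ⊢ =a=> p17, =b=> p19
  p16 = a.0 | (a.0 + (0 + 0)) | (0 + 0) ⊢ =a=> p18, =a=> p19
  p17 = 0 | 0 | b.(0 + 0) ⊢ =b=> p20
  p18 = a.0 | 0 | (0 + 0) ⊢ =a=> p20
  p19 = 0 | (a.0 + (0 + 0)) | (0 + 0) ⊢ =a=> p20
  p20 = 0 | 0 | (0 + 0) ⊢ ∅
Reachable graph of Q (20 states):
  q0 = b.a.0 | (a.0 + (0 + 0)) | b.b.(0 + 0) + a.(b.0 + 0\{b}) ⊢ =a=> q1, =a=> q2, =b=> q3, =b=> q4
  q1 = b.0 + 0\{b} ⊢ =b=> q5
  q2 = b.a.0 | 0 | b.b.(0 + 0) ⊢ =b=> q6, =b=> q7
  q3 = a.0 | (a.0 + (0 + 0)) | b.b.(0 + 0) ⊢ =a=> q6, =a=> q8, =b=> q9
  q4 = b.a.0 | (a.0 + (0 + 0)) | b.(0 + 0) ⊢ =a=> q7, =b=> q10, =b=> q9
  q5 = 0 ⊢ ∅
  q6 = a.0 | 0 | b.b.(0 + 0) ⊢ =a=> q11, =b=> q12
  q7 = b.a.0 | 0 | b.(0 + 0) ⊢ =b=> q12, =b=> q13
  q8 = 0 | (a.0 + (0 + 0)) | b.b.(0 + 0) ⊢ =a=> q11, =b=> q14
  q9 = a.0 | (a.0 + (0 + 0)) | b.(0 + 0) ⊢ =a=> q12, =a=> q14, =b=> q15
  q10 = b.a.0 | (a.0 + (0 + 0)) | (0 + 0) ⊢ =a=> q13, =b=> q15
  q11 = 0 | 0 | b.b.(0 + 0) ⊢ =b=> q16
  q12 = a.0 | 0 | b.(0 + 0) ⊢ =a=> q16, =b=> q17
  q13 = b.a.0 | 0 | (0 + 0) ⊢ =b=> q17
  q14 = 0 | (a.0 + (0 + 0)) | b.(0 + 0) ⊢ =a=> q16, =b=> q18
  q15 = a.0 | (a.0 + (0 + 0)) | (0 + 0) ⊢ =a=> q17, =a=> q18
  q16 = 0 | 0 | b.(0 + 0) ⊢ =b=> q19
  q17 = a.0 | 0 | (0 + 0) ⊢ =a=> q19
  q18 = 0 | (a.0 + (0 + 0)) | (0 + 0) ⊢ =a=> q19
  q19 = 0 | 0 | (0 + 0) ⊢ ∅
Partition-refinement fixed point:
  B0 = {p0}
  B1 = {p2, q2}
  B2 = {p7, q7}
  B3 = {p14, q13}
  B4 = {p18, p19, q17, q18}
  B5 = {p11, p20, q19, q5}
  B6 = {p13, p15, q12, q14}
  B7 = {p17, p5, q1, q16}
  B8 = {p6, p8, q6, q8}
  B9 = {p12, q11}
  B10 = {p1}
  B11 = {p4, q4}
  B12 = {p10, q10}
  B13 = {p16, q15}
  B14 = {p9, q9}
  B15 = {p3, q3}
  B16 = {q0}
p0 ∈ B0, q0 ∈ B16 → different blocks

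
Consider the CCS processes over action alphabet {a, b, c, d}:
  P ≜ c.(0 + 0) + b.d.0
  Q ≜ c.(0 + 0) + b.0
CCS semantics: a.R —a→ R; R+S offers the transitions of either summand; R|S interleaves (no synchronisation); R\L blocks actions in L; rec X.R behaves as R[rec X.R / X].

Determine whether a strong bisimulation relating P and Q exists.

P's transition system — 4 states:
  m0 = c.(0 + 0) + b.d.0 → --b--▸ m1, --c--▸ m2
  m1 = d.0 → --d--▸ m3
  m2 = 0 + 0 → ·
  m3 = 0 → ·
Q's transition system — 3 states:
  n0 = c.(0 + 0) + b.0 → --b--▸ n1, --c--▸ n2
  n1 = 0 → ·
  n2 = 0 + 0 → ·
Coarsest stable partition (strong bisimilarity classes):
  B0 = {m0}
  B1 = {m1}
  B2 = {m2, m3, n1, n2}
  B3 = {n0}
m0 ∈ B0, n0 ∈ B3 → different blocks

P ≁ Q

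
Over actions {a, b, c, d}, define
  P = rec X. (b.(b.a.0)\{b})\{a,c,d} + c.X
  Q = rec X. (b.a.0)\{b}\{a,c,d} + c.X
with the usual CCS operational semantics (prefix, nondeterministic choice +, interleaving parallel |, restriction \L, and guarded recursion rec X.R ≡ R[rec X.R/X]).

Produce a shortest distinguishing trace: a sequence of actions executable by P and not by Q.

b

LTS(P): 2 reachable states
  s0 = rec X. (b.(b.a.0)\{b})\{a,c,d} + c.X has moves ··b··> s1, ··c··> s0
  s1 = (b.a.0)\{b}\{a,c,d} has moves stopped
LTS(Q): 1 reachable states
  t0 = rec X. (b.a.0)\{b}\{a,c,d} + c.X has moves ··c··> t0
Executing b from P (initial set {s0}):
  step 1 (b): {s1}
  — P admits the full trace.
Executing b from Q (initial set {t0}):
  step 1 (b): ∅ (Q stuck)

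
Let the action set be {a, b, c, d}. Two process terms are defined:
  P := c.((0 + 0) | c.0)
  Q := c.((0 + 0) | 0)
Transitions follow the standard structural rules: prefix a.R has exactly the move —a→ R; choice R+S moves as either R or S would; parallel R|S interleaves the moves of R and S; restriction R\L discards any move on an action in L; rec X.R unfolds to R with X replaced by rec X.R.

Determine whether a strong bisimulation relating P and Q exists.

NO

LTS(P): 3 reachable states
  m0 = c.((0 + 0) | c.0) | —c→ m1
  m1 = (0 + 0) | c.0 | —c→ m2
  m2 = (0 + 0) | 0 | ·
LTS(Q): 2 reachable states
  n0 = c.((0 + 0) | 0) | —c→ n1
  n1 = (0 + 0) | 0 | ·
Bisimilarity quotient blocks:
  B0 = {m0}
  B1 = {m1, n0}
  B2 = {m2, n1}
m0 ∈ B0, n0 ∈ B1 → different blocks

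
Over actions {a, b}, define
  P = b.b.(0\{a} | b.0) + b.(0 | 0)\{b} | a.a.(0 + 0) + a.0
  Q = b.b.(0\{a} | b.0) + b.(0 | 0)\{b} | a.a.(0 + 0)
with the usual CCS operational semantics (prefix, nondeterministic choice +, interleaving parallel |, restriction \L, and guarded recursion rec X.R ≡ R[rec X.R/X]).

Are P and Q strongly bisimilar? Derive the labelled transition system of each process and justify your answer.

not bisimilar

LTS(P): 10 reachable states
  p0 = b.b.(0\{a} | b.0) + b.(0 | 0)\{b} | a.a.(0 + 0) + a.0 → -a-> p1, -a-> p2, -b-> p3, -b-> p4
  p1 = 0 → ·
  p2 = b.(0 | 0)\{b} | a.(0 + 0) → -a-> p5, -b-> p6
  p3 = (0 | 0)\{b} | a.a.(0 + 0) → -a-> p6
  p4 = b.(0\{a} | b.0) → -b-> p7
  p5 = b.(0 | 0)\{b} | (0 + 0) → -b-> p8
  p6 = (0 | 0)\{b} | a.(0 + 0) → -a-> p8
  p7 = 0\{a} | b.0 → -b-> p9
  p8 = (0 | 0)\{b} | (0 + 0) → ·
  p9 = 0\{a} | 0 → ·
LTS(Q): 9 reachable states
  q0 = b.b.(0\{a} | b.0) + b.(0 | 0)\{b} | a.a.(0 + 0) → -a-> q1, -b-> q2, -b-> q3
  q1 = b.(0 | 0)\{b} | a.(0 + 0) → -a-> q4, -b-> q5
  q2 = (0 | 0)\{b} | a.a.(0 + 0) → -a-> q5
  q3 = b.(0\{a} | b.0) → -b-> q6
  q4 = b.(0 | 0)\{b} | (0 + 0) → -b-> q7
  q5 = (0 | 0)\{b} | a.(0 + 0) → -a-> q7
  q6 = 0\{a} | b.0 → -b-> q8
  q7 = (0 | 0)\{b} | (0 + 0) → ·
  q8 = 0\{a} | 0 → ·
Bisimilarity quotient blocks:
  B0 = {p0}
  B1 = {p4, q3}
  B2 = {p5, p7, q4, q6}
  B3 = {p1, p8, p9, q7, q8}
  B4 = {p3, q2}
  B5 = {p6, q5}
  B6 = {p2, q1}
  B7 = {q0}
p0 ∈ B0, q0 ∈ B7 → different blocks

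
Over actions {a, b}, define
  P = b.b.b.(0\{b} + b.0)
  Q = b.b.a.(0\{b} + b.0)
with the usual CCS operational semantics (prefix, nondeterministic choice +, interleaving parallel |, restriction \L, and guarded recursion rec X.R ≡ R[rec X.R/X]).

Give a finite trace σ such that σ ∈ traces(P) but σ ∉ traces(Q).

bbb

P's transition system — 5 states:
  s0 = b.b.b.(0\{b} + b.0) → --b--▸ s1
  s1 = b.b.(0\{b} + b.0) → --b--▸ s2
  s2 = b.(0\{b} + b.0) → --b--▸ s3
  s3 = 0\{b} + b.0 → --b--▸ s4
  s4 = 0 → stopped
Q's transition system — 5 states:
  t0 = b.b.a.(0\{b} + b.0) → --b--▸ t1
  t1 = b.a.(0\{b} + b.0) → --b--▸ t2
  t2 = a.(0\{b} + b.0) → --a--▸ t3
  t3 = 0\{b} + b.0 → --b--▸ t4
  t4 = 0 → stopped
Trace ⟨bbb⟩ through P, begin at {s0}:
  [1] b ⇒ {s1}
  [2] b ⇒ {s2}
  [3] b ⇒ {s3}
  P completes σ.
Trace ⟨bbb⟩ through Q, begin at {t0}:
  [1] b ⇒ {t1}
  [2] b ⇒ {t2}
  [3] b ⇒ no successor for Q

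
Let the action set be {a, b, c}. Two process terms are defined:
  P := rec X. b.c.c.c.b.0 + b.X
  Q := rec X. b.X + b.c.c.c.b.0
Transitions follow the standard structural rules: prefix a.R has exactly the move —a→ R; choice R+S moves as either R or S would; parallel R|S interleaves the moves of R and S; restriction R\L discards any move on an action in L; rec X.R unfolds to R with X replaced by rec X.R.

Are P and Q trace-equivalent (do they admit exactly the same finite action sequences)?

YES

LTS(P): 6 reachable states
  p0 = rec X. b.c.c.c.b.0 + b.X | —b→ p0, —b→ p1
  p1 = c.c.c.b.0 | —c→ p2
  p2 = c.c.b.0 | —c→ p3
  p3 = c.b.0 | —c→ p4
  p4 = b.0 | —b→ p5
  p5 = 0 | (no moves)
LTS(Q): 6 reachable states
  q0 = rec X. b.X + b.c.c.c.b.0 | —b→ q0, —b→ q1
  q1 = c.c.c.b.0 | —c→ q2
  q2 = c.c.b.0 | —c→ q3
  q3 = c.b.0 | —c→ q4
  q4 = b.0 | —b→ q5
  q5 = 0 | (no moves)
Partition-refinement fixed point:
  B0 = {p0, q0}
  B1 = {p1, q1}
  B2 = {p2, q2}
  B3 = {p3, q3}
  B4 = {p4, q4}
  B5 = {p5, q5}
p0 ∈ B0, q0 ∈ B0 → same block
Bisimilar ⇒ trace-equivalent.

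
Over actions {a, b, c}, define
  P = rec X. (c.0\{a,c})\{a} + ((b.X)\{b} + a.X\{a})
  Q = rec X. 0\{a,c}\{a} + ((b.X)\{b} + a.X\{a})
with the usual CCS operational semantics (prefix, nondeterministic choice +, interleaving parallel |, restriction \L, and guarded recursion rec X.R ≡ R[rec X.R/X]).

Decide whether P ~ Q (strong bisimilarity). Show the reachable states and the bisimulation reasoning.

LTS(P): 4 reachable states
  p0 = rec X. (c.0\{a,c})\{a} + ((b.X)\{b} + a.X\{a}) | --a--▸ p1, --c--▸ p2
  p1 = (rec X. (c.0\{a,c})\{a} + ((b.X)\{b} + a.X\{a}))\{a} | --c--▸ p3
  p2 = 0\{a,c}\{a} | stopped
  p3 = 0\{a,c}\{a}\{a} | stopped
LTS(Q): 2 reachable states
  q0 = rec X. 0\{a,c}\{a} + ((b.X)\{b} + a.X\{a}) | --a--▸ q1
  q1 = (rec X. 0\{a,c}\{a} + ((b.X)\{b} + a.X\{a}))\{a} | stopped
Partition-refinement fixed point:
  B0 = {p0}
  B1 = {p1}
  B2 = {p2, p3, q1}
  B3 = {q0}
p0 ∈ B0, q0 ∈ B3 → different blocks

P ≁ Q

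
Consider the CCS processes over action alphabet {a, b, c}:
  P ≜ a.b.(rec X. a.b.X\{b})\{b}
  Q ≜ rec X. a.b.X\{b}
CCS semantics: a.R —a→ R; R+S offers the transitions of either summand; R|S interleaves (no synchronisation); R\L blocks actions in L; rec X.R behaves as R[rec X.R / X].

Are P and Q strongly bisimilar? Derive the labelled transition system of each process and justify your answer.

bisimilar

P's transition system — 4 states:
  p0 = a.b.(rec X. a.b.X\{b})\{b} has moves =a=> p1
  p1 = b.(rec X. a.b.X\{b})\{b} has moves =b=> p2
  p2 = (rec X. a.b.X\{b})\{b} has moves =a=> p3
  p3 = (b.(rec X. a.b.X\{b})\{b})\{b} has moves (no moves)
Q's transition system — 4 states:
  q0 = rec X. a.b.X\{b} has moves =a=> q1
  q1 = b.(rec X. a.b.X\{b})\{b} has moves =b=> q2
  q2 = (rec X. a.b.X\{b})\{b} has moves =a=> q3
  q3 = (b.(rec X. a.b.X\{b})\{b})\{b} has moves (no moves)
Bisimilarity quotient blocks:
  B0 = {p0, q0}
  B1 = {p1, q1}
  B2 = {p2, q2}
  B3 = {p3, q3}
p0 ∈ B0, q0 ∈ B0 → same block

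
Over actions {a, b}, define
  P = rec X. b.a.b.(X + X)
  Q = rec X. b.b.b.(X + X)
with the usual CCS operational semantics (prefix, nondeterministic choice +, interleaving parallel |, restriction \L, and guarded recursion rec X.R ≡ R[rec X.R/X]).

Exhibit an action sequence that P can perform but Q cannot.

P's transition system — 4 states:
  s0 = rec X. b.a.b.(X + X) | —b→ s1
  s1 = a.b.((rec X. b.a.b.(X + X)) + (rec X. b.a.b.(X + X))) | —a→ s2
  s2 = b.((rec X. b.a.b.(X + X)) + (rec X. b.a.b.(X + X))) | —b→ s3
  s3 = (rec X. b.a.b.(X + X)) + (rec X. b.a.b.(X + X)) | —b→ s1
Q's transition system — 4 states:
  t0 = rec X. b.b.b.(X + X) | —b→ t1
  t1 = b.b.((rec X. b.b.b.(X + X)) + (rec X. b.b.b.(X + X))) | —b→ t2
  t2 = b.((rec X. b.b.b.(X + X)) + (rec X. b.b.b.(X + X))) | —b→ t3
  t3 = (rec X. b.b.b.(X + X)) + (rec X. b.b.b.(X + X)) | —b→ t1
Trace ⟨ba⟩ through P, begin at {s0}:
  step 1 (b): {s1}
  step 2 (a): {s2}
  — P admits the full trace.
Trace ⟨ba⟩ through Q, begin at {t0}:
  step 1 (b): {t1}
  step 2 (a): ∅  — Q cannot continue

ba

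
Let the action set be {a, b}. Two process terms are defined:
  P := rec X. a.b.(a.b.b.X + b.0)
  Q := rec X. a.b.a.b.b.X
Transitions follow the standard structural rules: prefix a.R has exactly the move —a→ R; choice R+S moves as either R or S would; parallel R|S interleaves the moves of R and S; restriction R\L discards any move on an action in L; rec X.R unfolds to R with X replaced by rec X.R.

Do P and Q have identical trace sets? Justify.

P's transition system — 6 states:
  u0 = rec X. a.b.(a.b.b.X + b.0) | -a-> u1
  u1 = b.(a.b.b.(rec X. a.b.(a.b.b.X + b.0)) + b.0) | -b-> u2
  u2 = a.b.b.(rec X. a.b.(a.b.b.X + b.0)) + b.0 | -a-> u3, -b-> u4
  u3 = b.b.(rec X. a.b.(a.b.b.X + b.0)) | -b-> u5
  u4 = 0 | ·
  u5 = b.(rec X. a.b.(a.b.b.X + b.0)) | -b-> u0
Q's transition system — 5 states:
  v0 = rec X. a.b.a.b.b.X | -a-> v1
  v1 = b.a.b.b.(rec X. a.b.a.b.b.X) | -b-> v2
  v2 = a.b.b.(rec X. a.b.a.b.b.X) | -a-> v3
  v3 = b.b.(rec X. a.b.a.b.b.X) | -b-> v4
  v4 = b.(rec X. a.b.a.b.b.X) | -b-> v0
Trace ⟨abb⟩ through P, begin at {u0}:
  [1] a ⇒ {u1}
  [2] b ⇒ {u2}
  [3] b ⇒ {u4}
  ✓ P
Trace ⟨abb⟩ through Q, begin at {v0}:
  [1] a ⇒ {v1}
  [2] b ⇒ {v2}
  [3] b ⇒ ∅  — Q cannot continue

trace-distinct — witness ⟨abb⟩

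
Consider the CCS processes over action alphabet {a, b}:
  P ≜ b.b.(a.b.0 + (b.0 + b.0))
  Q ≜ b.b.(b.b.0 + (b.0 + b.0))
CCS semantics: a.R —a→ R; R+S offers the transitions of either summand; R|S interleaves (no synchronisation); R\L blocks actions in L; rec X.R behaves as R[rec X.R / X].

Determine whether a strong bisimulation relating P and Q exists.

P's transition system — 5 states:
  s0 = b.b.(a.b.0 + (b.0 + b.0)) ⊢ -b-> s1
  s1 = b.(a.b.0 + (b.0 + b.0)) ⊢ -b-> s2
  s2 = a.b.0 + (b.0 + b.0) ⊢ -a-> s3, -b-> s4
  s3 = b.0 ⊢ -b-> s4
  s4 = 0 ⊢ ·
Q's transition system — 5 states:
  t0 = b.b.(b.b.0 + (b.0 + b.0)) ⊢ -b-> t1
  t1 = b.(b.b.0 + (b.0 + b.0)) ⊢ -b-> t2
  t2 = b.b.0 + (b.0 + b.0) ⊢ -b-> t3, -b-> t4
  t3 = 0 ⊢ ·
  t4 = b.0 ⊢ -b-> t3
Bisimilarity quotient blocks:
  B0 = {s0}
  B1 = {s1}
  B2 = {s2}
  B3 = {s3, t4}
  B4 = {s4, t3}
  B5 = {t0}
  B6 = {t1}
  B7 = {t2}
s0 ∈ B0, t0 ∈ B5 → different blocks

NO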